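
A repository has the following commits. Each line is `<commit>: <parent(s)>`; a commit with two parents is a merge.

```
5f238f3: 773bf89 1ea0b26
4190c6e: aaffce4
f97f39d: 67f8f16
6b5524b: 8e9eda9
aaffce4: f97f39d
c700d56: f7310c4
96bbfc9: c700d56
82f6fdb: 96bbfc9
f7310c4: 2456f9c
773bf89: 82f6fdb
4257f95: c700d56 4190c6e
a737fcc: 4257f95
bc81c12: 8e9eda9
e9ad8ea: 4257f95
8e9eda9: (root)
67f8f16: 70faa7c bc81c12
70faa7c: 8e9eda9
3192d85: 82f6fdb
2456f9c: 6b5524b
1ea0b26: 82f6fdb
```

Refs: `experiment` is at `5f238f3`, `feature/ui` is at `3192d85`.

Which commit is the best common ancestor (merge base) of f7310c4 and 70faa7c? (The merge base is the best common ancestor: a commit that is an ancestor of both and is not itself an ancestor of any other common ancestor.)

Ancestors of f7310c4: {2456f9c, 6b5524b, 8e9eda9, f7310c4}.
Ancestors of 70faa7c: {70faa7c, 8e9eda9}.
Common ancestors: {8e9eda9}.
The only common ancestor is 8e9eda9, so it is the merge base.

8e9eda9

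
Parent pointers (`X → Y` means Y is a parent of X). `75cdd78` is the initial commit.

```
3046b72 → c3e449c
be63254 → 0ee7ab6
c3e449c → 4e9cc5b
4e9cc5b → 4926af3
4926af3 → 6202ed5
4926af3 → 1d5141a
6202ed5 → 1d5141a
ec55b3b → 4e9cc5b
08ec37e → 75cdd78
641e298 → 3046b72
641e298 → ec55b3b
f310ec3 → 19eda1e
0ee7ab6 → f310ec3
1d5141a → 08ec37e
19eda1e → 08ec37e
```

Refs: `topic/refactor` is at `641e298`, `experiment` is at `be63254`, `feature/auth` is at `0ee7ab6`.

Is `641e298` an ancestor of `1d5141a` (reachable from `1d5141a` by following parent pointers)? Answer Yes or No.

Ancestors of 1d5141a: {08ec37e, 1d5141a, 75cdd78}.
641e298 is not in that set, so it is not an ancestor of 1d5141a.

No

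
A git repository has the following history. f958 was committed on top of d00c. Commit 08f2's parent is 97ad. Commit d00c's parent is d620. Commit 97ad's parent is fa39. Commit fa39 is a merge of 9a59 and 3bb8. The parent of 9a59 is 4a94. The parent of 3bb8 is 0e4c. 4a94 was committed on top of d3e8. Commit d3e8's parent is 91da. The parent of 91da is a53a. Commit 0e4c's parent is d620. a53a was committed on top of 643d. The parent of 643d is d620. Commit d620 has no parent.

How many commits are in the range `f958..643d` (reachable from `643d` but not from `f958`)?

Reachable from 643d: {643d, d620}.
Reachable from f958: {d00c, d620, f958}.
In 643d's history but not f958's: {643d} — 1 commit.

1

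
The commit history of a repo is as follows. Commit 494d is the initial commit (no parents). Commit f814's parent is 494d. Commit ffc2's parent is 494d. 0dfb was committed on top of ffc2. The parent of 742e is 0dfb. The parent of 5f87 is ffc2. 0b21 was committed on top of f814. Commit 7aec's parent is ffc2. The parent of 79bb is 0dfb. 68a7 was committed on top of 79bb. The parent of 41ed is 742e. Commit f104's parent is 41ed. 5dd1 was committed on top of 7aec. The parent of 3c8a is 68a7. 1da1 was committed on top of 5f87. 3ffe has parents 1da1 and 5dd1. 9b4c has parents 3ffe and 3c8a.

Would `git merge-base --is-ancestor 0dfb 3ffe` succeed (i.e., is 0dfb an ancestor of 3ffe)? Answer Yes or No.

Ancestors of 3ffe: {1da1, 3ffe, 494d, 5dd1, 5f87, 7aec, ffc2}.
0dfb is not in that set, so it is not an ancestor of 3ffe.

No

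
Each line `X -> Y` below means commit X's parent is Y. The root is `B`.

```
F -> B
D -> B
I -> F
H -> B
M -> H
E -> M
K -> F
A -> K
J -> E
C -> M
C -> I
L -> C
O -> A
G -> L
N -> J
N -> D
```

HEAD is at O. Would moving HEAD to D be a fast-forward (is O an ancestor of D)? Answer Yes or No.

A fast-forward from O to D is possible iff O is an ancestor of D.
Ancestors of D: {B, D}.
O is not among them, so fast-forward is not possible.

No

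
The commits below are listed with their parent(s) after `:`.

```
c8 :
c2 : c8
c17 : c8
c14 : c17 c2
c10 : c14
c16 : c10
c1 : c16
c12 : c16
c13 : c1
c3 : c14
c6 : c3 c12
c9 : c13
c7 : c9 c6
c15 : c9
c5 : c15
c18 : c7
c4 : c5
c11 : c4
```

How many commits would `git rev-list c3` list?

Walking parent pointers from c3: reachable set = {c14, c17, c2, c3, c8}.
That is 5 commits.

5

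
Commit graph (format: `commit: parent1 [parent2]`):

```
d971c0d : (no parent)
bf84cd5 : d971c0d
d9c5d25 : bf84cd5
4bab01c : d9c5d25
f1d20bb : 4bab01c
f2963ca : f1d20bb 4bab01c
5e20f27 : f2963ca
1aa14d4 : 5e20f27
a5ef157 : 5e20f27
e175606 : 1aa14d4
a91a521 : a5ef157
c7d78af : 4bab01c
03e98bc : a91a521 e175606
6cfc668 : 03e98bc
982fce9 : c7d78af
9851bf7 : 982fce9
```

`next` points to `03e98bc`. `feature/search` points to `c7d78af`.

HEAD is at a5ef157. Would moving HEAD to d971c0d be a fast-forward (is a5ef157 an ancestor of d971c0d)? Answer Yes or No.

A fast-forward from a5ef157 to d971c0d is possible iff a5ef157 is an ancestor of d971c0d.
Ancestors of d971c0d: {d971c0d}.
a5ef157 is not among them, so fast-forward is not possible.

No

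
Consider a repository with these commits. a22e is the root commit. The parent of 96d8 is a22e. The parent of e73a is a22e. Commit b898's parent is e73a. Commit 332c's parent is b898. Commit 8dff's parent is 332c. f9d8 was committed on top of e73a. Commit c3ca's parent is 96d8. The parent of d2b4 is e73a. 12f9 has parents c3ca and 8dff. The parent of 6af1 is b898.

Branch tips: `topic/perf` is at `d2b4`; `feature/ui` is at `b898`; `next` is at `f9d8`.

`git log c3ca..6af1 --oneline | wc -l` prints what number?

3

Reachable from 6af1: {6af1, a22e, b898, e73a}.
Reachable from c3ca: {96d8, a22e, c3ca}.
In 6af1's history but not c3ca's: {6af1, b898, e73a} — 3 commits.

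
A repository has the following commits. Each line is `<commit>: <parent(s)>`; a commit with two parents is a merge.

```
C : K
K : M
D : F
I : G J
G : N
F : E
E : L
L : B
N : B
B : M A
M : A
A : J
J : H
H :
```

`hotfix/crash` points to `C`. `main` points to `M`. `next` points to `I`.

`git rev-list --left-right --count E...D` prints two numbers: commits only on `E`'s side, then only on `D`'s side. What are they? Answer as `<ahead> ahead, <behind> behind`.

Reachable from E: {A, B, E, H, J, L, M}.
Reachable from D: {A, B, D, E, F, H, J, L, M}.
Only in E's history (ahead): {} — 0.
Only in D's history (behind): {D, F} — 2.

0 ahead, 2 behind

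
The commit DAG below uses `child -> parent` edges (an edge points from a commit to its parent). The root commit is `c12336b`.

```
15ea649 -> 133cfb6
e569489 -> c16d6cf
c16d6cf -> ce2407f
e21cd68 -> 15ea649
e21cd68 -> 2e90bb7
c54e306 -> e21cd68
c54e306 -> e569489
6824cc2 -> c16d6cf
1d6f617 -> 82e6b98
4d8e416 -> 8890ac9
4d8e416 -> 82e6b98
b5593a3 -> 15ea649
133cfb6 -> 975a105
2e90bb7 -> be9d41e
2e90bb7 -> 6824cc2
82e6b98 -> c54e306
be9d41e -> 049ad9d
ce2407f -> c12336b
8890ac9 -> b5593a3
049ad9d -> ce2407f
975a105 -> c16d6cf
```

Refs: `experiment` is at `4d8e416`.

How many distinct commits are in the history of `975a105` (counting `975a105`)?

4

Walking parent pointers from 975a105: reachable set = {975a105, c12336b, c16d6cf, ce2407f}.
That is 4 commits.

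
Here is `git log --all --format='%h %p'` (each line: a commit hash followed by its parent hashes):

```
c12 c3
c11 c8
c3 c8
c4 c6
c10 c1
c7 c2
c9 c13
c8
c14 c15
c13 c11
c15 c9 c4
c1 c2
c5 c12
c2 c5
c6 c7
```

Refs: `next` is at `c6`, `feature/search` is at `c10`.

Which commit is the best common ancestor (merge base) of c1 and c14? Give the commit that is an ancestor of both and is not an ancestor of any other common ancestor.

Ancestors of c1: {c1, c12, c2, c3, c5, c8}.
Ancestors of c14: {c11, c12, c13, c14, c15, c2, c3, c4, c5, c6, c7, c8, c9}.
Common ancestors: {c12, c2, c3, c5, c8}.
Among these, c2 is not an ancestor of any other common ancestor — it is the merge base.

c2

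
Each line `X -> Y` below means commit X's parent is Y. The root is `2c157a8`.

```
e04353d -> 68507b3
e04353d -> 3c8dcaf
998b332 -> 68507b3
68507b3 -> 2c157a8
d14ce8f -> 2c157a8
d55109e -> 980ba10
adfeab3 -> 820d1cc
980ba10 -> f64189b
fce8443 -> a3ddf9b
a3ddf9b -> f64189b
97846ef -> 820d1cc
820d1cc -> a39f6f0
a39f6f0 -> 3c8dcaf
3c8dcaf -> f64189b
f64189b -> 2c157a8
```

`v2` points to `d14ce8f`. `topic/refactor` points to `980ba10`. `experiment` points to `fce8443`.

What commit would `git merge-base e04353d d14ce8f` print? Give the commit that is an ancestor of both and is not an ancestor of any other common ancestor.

Ancestors of e04353d: {2c157a8, 3c8dcaf, 68507b3, e04353d, f64189b}.
Ancestors of d14ce8f: {2c157a8, d14ce8f}.
Common ancestors: {2c157a8}.
The only common ancestor is 2c157a8, so it is the merge base.

2c157a8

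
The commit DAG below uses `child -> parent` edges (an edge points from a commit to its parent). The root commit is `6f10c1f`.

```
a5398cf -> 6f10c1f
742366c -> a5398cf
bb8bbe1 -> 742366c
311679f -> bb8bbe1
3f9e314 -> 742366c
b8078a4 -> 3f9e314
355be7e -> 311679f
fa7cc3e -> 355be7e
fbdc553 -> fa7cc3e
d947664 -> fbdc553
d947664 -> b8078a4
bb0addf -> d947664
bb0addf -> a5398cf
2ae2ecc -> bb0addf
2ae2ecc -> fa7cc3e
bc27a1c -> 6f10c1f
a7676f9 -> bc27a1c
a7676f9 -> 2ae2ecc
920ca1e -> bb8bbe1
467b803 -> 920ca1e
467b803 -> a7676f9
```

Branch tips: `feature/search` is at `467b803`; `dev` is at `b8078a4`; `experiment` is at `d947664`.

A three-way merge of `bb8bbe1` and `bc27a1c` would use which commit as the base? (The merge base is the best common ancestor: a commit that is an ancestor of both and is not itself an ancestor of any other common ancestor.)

6f10c1f

Ancestors of bb8bbe1: {6f10c1f, 742366c, a5398cf, bb8bbe1}.
Ancestors of bc27a1c: {6f10c1f, bc27a1c}.
Common ancestors: {6f10c1f}.
The only common ancestor is 6f10c1f, so it is the merge base.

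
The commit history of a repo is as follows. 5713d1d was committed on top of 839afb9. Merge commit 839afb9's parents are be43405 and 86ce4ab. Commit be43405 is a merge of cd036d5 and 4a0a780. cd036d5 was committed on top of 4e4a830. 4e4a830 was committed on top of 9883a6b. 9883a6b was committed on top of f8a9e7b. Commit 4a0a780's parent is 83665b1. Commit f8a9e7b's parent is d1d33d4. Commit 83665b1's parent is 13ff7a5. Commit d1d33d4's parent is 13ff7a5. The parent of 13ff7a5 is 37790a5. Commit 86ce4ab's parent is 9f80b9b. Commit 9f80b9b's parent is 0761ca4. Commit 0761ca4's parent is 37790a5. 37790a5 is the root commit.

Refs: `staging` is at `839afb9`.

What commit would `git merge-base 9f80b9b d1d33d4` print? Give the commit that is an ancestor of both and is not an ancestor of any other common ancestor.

Ancestors of 9f80b9b: {0761ca4, 37790a5, 9f80b9b}.
Ancestors of d1d33d4: {13ff7a5, 37790a5, d1d33d4}.
Common ancestors: {37790a5}.
The only common ancestor is 37790a5, so it is the merge base.

37790a5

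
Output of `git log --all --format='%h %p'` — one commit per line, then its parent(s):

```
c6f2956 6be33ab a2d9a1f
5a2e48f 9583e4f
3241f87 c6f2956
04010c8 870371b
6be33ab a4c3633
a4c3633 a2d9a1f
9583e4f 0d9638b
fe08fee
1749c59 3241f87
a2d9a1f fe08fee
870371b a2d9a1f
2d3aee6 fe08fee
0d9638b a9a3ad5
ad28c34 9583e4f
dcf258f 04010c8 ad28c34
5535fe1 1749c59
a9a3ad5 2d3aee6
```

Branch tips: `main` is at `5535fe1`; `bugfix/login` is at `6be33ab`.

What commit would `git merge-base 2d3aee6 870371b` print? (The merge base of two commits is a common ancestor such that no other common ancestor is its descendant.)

Ancestors of 2d3aee6: {2d3aee6, fe08fee}.
Ancestors of 870371b: {870371b, a2d9a1f, fe08fee}.
Common ancestors: {fe08fee}.
The only common ancestor is fe08fee, so it is the merge base.

fe08fee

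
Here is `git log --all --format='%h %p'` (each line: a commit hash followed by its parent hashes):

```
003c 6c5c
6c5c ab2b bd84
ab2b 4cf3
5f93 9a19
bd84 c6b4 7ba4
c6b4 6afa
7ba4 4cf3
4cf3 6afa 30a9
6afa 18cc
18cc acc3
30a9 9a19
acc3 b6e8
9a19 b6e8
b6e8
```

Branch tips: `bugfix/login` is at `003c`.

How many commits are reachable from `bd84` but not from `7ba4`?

2

Reachable from bd84: {18cc, 30a9, 4cf3, 6afa, 7ba4, 9a19, acc3, b6e8, bd84, c6b4}.
Reachable from 7ba4: {18cc, 30a9, 4cf3, 6afa, 7ba4, 9a19, acc3, b6e8}.
In bd84's history but not 7ba4's: {bd84, c6b4} — 2 commits.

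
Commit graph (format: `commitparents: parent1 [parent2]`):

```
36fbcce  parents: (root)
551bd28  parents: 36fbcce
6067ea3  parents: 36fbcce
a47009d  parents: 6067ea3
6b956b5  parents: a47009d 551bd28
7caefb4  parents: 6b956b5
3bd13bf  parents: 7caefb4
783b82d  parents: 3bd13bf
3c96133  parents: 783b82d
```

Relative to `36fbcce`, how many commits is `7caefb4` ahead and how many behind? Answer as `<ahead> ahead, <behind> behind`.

Reachable from 7caefb4: {36fbcce, 551bd28, 6067ea3, 6b956b5, 7caefb4, a47009d}.
Reachable from 36fbcce: {36fbcce}.
Only in 7caefb4's history (ahead): {551bd28, 6067ea3, 6b956b5, 7caefb4, a47009d} — 5.
Only in 36fbcce's history (behind): {} — 0.

5 ahead, 0 behind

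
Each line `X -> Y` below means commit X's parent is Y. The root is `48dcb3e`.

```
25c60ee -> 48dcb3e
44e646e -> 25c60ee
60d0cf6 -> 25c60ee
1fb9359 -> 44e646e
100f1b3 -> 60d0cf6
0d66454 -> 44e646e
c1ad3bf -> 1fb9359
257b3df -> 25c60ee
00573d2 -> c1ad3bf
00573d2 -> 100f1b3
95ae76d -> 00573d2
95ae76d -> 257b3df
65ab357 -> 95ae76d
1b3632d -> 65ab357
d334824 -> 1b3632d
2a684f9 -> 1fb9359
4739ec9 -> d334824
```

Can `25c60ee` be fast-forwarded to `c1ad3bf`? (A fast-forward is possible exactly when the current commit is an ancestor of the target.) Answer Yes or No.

A fast-forward from 25c60ee to c1ad3bf is possible iff 25c60ee is an ancestor of c1ad3bf.
Ancestors of c1ad3bf: {1fb9359, 25c60ee, 44e646e, 48dcb3e, c1ad3bf}.
25c60ee is among them, so fast-forward is possible.

Yes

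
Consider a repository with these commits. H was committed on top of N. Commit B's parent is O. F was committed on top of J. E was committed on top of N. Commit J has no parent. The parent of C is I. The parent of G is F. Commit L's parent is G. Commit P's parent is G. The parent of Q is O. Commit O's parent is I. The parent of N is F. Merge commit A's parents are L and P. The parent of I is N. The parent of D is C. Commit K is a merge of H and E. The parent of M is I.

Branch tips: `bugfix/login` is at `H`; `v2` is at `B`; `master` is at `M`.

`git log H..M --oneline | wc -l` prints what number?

2

Reachable from M: {F, I, J, M, N}.
Reachable from H: {F, H, J, N}.
In M's history but not H's: {I, M} — 2 commits.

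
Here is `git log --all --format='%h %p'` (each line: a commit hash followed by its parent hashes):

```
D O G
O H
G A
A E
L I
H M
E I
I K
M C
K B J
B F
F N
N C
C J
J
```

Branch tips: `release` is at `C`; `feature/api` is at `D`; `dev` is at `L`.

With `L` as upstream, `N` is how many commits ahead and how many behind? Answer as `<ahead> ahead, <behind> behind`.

Reachable from N: {C, J, N}.
Reachable from L: {B, C, F, I, J, K, L, N}.
Only in N's history (ahead): {} — 0.
Only in L's history (behind): {B, F, I, K, L} — 5.

0 ahead, 5 behind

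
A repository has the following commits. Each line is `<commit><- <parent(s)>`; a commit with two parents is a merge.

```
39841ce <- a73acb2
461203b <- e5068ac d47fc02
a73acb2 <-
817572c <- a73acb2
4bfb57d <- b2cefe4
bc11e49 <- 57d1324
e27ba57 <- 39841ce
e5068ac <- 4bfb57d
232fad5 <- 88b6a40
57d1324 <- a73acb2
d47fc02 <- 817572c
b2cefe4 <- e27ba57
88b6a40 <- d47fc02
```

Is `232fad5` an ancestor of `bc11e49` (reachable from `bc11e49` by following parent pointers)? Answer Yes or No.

Ancestors of bc11e49: {57d1324, a73acb2, bc11e49}.
232fad5 is not in that set, so it is not an ancestor of bc11e49.

No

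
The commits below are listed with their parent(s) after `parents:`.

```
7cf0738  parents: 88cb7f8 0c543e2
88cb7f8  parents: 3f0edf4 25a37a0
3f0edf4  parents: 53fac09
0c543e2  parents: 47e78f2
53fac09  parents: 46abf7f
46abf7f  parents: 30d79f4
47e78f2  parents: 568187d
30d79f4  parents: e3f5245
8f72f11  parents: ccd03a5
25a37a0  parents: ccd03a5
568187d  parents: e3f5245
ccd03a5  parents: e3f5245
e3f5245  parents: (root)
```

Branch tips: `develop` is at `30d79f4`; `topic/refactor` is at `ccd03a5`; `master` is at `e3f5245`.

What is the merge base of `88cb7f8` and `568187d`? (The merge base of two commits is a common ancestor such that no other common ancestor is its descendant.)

e3f5245

Ancestors of 88cb7f8: {25a37a0, 30d79f4, 3f0edf4, 46abf7f, 53fac09, 88cb7f8, ccd03a5, e3f5245}.
Ancestors of 568187d: {568187d, e3f5245}.
Common ancestors: {e3f5245}.
The only common ancestor is e3f5245, so it is the merge base.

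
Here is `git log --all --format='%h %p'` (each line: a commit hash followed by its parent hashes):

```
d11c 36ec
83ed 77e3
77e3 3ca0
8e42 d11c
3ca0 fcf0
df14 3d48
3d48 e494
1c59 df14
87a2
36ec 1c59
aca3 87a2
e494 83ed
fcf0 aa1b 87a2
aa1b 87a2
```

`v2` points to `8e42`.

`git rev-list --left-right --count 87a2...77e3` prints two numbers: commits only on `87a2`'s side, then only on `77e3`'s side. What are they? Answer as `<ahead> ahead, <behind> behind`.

Reachable from 87a2: {87a2}.
Reachable from 77e3: {3ca0, 77e3, 87a2, aa1b, fcf0}.
Only in 87a2's history (ahead): {} — 0.
Only in 77e3's history (behind): {3ca0, 77e3, aa1b, fcf0} — 4.

0 ahead, 4 behind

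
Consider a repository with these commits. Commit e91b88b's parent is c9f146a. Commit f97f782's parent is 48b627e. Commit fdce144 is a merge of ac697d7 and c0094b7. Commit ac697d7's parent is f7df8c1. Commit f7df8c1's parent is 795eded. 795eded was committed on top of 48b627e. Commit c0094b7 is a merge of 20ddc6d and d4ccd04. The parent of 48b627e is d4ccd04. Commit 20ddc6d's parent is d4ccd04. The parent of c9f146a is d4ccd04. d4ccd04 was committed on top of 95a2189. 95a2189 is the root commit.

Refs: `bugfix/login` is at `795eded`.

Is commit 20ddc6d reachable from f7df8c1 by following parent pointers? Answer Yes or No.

Ancestors of f7df8c1: {48b627e, 795eded, 95a2189, d4ccd04, f7df8c1}.
20ddc6d is not in that set, so it is not an ancestor of f7df8c1.

No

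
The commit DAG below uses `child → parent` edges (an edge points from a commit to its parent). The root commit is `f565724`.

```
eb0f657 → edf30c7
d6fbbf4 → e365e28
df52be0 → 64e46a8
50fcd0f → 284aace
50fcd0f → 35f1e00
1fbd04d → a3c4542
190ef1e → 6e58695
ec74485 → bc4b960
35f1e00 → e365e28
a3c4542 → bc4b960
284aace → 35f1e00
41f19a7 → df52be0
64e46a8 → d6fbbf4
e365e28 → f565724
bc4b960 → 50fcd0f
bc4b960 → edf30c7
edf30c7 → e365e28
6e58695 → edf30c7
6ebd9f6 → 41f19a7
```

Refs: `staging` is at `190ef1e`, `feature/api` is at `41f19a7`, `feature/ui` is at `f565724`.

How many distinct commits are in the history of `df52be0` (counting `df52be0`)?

5

Walking parent pointers from df52be0: reachable set = {64e46a8, d6fbbf4, df52be0, e365e28, f565724}.
That is 5 commits.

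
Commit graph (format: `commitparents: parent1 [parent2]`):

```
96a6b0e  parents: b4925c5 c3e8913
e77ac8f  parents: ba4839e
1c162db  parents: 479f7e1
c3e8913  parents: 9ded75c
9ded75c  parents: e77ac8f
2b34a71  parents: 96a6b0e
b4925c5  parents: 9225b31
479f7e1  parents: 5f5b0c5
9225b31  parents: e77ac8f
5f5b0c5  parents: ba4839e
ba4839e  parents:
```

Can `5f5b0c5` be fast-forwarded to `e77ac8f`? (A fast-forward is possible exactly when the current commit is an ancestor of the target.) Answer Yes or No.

No

A fast-forward from 5f5b0c5 to e77ac8f is possible iff 5f5b0c5 is an ancestor of e77ac8f.
Ancestors of e77ac8f: {ba4839e, e77ac8f}.
5f5b0c5 is not among them, so fast-forward is not possible.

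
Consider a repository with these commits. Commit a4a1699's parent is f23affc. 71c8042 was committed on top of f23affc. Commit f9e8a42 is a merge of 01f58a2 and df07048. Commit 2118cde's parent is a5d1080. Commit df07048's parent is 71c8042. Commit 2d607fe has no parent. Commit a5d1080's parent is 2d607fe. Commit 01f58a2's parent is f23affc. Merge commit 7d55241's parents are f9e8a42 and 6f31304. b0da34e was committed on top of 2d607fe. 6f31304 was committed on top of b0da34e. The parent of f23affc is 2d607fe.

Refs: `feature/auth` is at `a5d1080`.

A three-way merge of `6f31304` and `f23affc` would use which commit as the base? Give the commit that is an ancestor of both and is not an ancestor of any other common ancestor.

Ancestors of 6f31304: {2d607fe, 6f31304, b0da34e}.
Ancestors of f23affc: {2d607fe, f23affc}.
Common ancestors: {2d607fe}.
The only common ancestor is 2d607fe, so it is the merge base.

2d607fe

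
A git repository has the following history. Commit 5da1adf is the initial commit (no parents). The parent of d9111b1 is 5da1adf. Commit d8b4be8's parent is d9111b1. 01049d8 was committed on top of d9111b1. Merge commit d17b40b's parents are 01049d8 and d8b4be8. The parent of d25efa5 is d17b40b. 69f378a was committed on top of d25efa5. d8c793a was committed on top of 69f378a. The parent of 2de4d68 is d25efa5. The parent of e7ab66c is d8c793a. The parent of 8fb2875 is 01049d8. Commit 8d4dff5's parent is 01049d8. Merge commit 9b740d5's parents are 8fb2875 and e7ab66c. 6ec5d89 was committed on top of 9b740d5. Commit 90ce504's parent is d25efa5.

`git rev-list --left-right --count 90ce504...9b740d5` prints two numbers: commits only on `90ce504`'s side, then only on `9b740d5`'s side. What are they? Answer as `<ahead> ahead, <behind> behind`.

Reachable from 90ce504: {01049d8, 5da1adf, 90ce504, d17b40b, d25efa5, d8b4be8, d9111b1}.
Reachable from 9b740d5: {01049d8, 5da1adf, 69f378a, 8fb2875, 9b740d5, d17b40b, d25efa5, d8b4be8, d8c793a, d9111b1, e7ab66c}.
Only in 90ce504's history (ahead): {90ce504} — 1.
Only in 9b740d5's history (behind): {69f378a, 8fb2875, 9b740d5, d8c793a, e7ab66c} — 5.

1 ahead, 5 behind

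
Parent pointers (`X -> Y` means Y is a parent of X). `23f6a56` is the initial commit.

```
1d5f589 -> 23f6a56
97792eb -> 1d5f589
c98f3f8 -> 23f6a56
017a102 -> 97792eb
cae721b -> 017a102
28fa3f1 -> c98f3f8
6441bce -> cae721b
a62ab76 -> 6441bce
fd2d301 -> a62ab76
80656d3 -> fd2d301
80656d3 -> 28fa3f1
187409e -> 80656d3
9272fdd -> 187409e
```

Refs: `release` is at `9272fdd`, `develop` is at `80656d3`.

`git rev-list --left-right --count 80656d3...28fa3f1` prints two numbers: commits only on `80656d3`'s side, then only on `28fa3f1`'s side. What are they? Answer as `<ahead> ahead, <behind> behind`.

8 ahead, 0 behind

Reachable from 80656d3: {017a102, 1d5f589, 23f6a56, 28fa3f1, 6441bce, 80656d3, 97792eb, a62ab76, c98f3f8, cae721b, fd2d301}.
Reachable from 28fa3f1: {23f6a56, 28fa3f1, c98f3f8}.
Only in 80656d3's history (ahead): {017a102, 1d5f589, 6441bce, 80656d3, 97792eb, a62ab76, cae721b, fd2d301} — 8.
Only in 28fa3f1's history (behind): {} — 0.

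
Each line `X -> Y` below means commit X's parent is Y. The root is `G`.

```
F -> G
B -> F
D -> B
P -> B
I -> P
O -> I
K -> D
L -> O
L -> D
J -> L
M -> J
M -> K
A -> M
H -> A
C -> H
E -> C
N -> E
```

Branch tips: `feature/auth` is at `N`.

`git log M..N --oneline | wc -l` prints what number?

5

Reachable from N: {A, B, C, D, E, F, G, H, I, J, K, L, M, N, O, P}.
Reachable from M: {B, D, F, G, I, J, K, L, M, O, P}.
In N's history but not M's: {A, C, E, H, N} — 5 commits.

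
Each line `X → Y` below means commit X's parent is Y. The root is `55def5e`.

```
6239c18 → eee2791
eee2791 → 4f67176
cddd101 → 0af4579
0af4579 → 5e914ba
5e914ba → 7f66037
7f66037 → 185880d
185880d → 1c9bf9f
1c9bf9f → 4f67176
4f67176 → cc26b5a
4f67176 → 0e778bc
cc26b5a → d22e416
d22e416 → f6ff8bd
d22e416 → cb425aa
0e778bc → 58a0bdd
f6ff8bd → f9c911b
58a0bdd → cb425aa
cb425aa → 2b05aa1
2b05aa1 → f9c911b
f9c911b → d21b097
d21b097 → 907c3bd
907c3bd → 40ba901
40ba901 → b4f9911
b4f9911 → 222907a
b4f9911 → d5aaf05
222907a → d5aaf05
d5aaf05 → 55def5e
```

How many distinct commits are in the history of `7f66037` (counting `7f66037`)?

Walking parent pointers from 7f66037: reachable set = {0e778bc, 185880d, 1c9bf9f, 222907a, 2b05aa1, 40ba901, 4f67176, 55def5e, 58a0bdd, 7f66037, 907c3bd, b4f9911, cb425aa, cc26b5a, d21b097, d22e416, d5aaf05, f6ff8bd, f9c911b}.
That is 19 commits.

19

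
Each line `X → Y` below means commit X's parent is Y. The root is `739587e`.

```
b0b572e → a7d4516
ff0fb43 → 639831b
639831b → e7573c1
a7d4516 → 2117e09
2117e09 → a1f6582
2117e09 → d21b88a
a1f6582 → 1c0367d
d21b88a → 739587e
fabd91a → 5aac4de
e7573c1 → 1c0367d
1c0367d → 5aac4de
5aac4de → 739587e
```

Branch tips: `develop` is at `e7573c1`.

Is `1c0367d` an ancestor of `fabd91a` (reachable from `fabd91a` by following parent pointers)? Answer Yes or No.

Ancestors of fabd91a: {5aac4de, 739587e, fabd91a}.
1c0367d is not in that set, so it is not an ancestor of fabd91a.

No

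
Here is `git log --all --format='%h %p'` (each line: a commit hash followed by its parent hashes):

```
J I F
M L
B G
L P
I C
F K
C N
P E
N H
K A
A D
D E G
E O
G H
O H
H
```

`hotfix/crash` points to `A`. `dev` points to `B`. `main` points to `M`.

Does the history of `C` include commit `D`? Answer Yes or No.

No

Ancestors of C: {C, H, N}.
D is not in that set, so it is not an ancestor of C.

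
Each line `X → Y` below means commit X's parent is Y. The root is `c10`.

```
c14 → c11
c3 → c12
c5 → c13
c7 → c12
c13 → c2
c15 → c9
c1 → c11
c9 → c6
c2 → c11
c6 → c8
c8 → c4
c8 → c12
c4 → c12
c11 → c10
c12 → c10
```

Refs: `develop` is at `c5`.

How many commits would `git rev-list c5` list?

5

Walking parent pointers from c5: reachable set = {c10, c11, c13, c2, c5}.
That is 5 commits.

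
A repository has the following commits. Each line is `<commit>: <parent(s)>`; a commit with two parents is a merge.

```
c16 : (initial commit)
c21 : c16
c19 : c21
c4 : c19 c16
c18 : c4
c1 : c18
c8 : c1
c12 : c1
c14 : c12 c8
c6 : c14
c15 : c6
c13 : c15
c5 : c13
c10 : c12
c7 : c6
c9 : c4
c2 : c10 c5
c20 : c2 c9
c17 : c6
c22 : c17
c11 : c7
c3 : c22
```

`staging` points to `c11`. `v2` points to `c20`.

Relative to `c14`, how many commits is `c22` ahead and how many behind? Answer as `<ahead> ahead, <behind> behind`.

Reachable from c22: {c1, c12, c14, c16, c17, c18, c19, c21, c22, c4, c6, c8}.
Reachable from c14: {c1, c12, c14, c16, c18, c19, c21, c4, c8}.
Only in c22's history (ahead): {c17, c22, c6} — 3.
Only in c14's history (behind): {} — 0.

3 ahead, 0 behind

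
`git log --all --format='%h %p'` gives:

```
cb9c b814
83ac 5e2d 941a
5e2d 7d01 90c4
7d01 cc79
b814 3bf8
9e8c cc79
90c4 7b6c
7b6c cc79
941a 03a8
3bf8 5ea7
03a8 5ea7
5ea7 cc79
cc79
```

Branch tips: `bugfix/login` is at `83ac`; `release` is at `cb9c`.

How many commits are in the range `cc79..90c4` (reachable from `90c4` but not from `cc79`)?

Reachable from 90c4: {7b6c, 90c4, cc79}.
Reachable from cc79: {cc79}.
In 90c4's history but not cc79's: {7b6c, 90c4} — 2 commits.

2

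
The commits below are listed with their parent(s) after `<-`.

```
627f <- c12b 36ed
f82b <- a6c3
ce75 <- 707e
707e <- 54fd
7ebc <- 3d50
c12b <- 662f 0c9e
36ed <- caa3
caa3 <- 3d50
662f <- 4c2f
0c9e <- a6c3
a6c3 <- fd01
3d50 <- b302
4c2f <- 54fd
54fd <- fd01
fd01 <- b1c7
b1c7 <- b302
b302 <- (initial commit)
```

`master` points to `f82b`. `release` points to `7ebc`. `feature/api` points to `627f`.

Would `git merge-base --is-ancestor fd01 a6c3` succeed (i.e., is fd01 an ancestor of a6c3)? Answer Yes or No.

Ancestors of a6c3 (commits reachable by following parents): {a6c3, b1c7, b302, fd01}.
fd01 is in that set, so it is an ancestor of a6c3.

Yes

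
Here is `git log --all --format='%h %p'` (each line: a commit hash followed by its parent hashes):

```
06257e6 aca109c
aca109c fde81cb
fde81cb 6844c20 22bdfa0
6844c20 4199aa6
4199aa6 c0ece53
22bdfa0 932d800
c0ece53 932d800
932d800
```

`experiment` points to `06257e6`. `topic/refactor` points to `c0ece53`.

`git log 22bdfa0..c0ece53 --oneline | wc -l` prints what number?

Reachable from c0ece53: {932d800, c0ece53}.
Reachable from 22bdfa0: {22bdfa0, 932d800}.
In c0ece53's history but not 22bdfa0's: {c0ece53} — 1 commit.

1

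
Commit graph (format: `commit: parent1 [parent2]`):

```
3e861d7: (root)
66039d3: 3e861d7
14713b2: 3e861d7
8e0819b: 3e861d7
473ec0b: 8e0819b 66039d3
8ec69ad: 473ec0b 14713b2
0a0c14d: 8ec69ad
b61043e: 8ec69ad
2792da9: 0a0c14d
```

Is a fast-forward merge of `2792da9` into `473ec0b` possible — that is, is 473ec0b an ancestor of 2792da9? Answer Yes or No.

Yes

A fast-forward from 473ec0b to 2792da9 is possible iff 473ec0b is an ancestor of 2792da9.
Ancestors of 2792da9: {0a0c14d, 14713b2, 2792da9, 3e861d7, 473ec0b, 66039d3, 8e0819b, 8ec69ad}.
473ec0b is among them, so fast-forward is possible.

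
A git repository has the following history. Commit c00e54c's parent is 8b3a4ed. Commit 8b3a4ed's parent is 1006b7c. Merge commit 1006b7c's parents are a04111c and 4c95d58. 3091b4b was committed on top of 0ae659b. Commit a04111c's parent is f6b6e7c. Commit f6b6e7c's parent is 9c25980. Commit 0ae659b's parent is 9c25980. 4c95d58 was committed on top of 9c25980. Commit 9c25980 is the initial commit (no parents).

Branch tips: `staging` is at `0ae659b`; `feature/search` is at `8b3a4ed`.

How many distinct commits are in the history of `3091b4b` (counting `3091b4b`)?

3

Walking parent pointers from 3091b4b: reachable set = {0ae659b, 3091b4b, 9c25980}.
That is 3 commits.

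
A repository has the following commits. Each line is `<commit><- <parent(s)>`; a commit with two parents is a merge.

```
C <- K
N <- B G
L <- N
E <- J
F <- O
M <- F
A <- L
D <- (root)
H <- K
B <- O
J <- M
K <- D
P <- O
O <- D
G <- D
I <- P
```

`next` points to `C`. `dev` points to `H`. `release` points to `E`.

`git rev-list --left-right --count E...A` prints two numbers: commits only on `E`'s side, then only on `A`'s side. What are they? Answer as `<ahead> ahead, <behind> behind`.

4 ahead, 5 behind

Reachable from E: {D, E, F, J, M, O}.
Reachable from A: {A, B, D, G, L, N, O}.
Only in E's history (ahead): {E, F, J, M} — 4.
Only in A's history (behind): {A, B, G, L, N} — 5.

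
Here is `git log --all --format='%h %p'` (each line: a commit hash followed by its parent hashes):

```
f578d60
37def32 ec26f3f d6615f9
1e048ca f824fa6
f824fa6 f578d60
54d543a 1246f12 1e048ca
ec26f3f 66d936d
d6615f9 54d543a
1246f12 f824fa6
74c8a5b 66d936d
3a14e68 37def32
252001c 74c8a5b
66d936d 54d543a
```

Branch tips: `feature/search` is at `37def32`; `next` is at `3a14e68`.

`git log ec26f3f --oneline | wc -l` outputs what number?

Walking parent pointers from ec26f3f: reachable set = {1246f12, 1e048ca, 54d543a, 66d936d, ec26f3f, f578d60, f824fa6}.
That is 7 commits.

7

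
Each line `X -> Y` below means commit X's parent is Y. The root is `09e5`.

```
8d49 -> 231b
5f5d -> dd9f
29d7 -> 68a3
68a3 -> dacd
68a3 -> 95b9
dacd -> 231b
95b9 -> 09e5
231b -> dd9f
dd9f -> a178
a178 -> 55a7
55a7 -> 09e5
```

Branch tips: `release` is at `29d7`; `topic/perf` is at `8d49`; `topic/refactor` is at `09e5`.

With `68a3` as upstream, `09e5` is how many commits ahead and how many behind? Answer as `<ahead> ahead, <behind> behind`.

0 ahead, 7 behind

Reachable from 09e5: {09e5}.
Reachable from 68a3: {09e5, 231b, 55a7, 68a3, 95b9, a178, dacd, dd9f}.
Only in 09e5's history (ahead): {} — 0.
Only in 68a3's history (behind): {231b, 55a7, 68a3, 95b9, a178, dacd, dd9f} — 7.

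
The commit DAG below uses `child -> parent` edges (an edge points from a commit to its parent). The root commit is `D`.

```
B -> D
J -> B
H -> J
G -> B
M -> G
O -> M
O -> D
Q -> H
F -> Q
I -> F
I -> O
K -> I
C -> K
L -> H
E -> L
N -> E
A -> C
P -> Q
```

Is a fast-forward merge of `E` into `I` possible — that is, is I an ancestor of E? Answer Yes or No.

A fast-forward from I to E is possible iff I is an ancestor of E.
Ancestors of E: {B, D, E, H, J, L}.
I is not among them, so fast-forward is not possible.

No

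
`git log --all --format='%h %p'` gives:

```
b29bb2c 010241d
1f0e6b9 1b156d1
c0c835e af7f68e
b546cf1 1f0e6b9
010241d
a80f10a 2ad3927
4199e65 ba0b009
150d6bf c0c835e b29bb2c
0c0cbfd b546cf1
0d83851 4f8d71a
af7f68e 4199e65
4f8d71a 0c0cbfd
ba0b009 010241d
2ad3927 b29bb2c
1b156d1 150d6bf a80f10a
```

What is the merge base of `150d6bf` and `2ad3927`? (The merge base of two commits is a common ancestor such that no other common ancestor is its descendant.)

b29bb2c

Ancestors of 150d6bf: {010241d, 150d6bf, 4199e65, af7f68e, b29bb2c, ba0b009, c0c835e}.
Ancestors of 2ad3927: {010241d, 2ad3927, b29bb2c}.
Common ancestors: {010241d, b29bb2c}.
Among these, b29bb2c is not an ancestor of any other common ancestor — it is the merge base.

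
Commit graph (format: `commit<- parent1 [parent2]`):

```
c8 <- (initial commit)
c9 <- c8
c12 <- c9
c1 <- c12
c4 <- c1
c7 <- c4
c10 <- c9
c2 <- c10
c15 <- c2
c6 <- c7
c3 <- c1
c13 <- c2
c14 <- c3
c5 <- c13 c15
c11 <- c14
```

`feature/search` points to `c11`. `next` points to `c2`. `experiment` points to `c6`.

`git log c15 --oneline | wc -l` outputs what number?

5

Walking parent pointers from c15: reachable set = {c10, c15, c2, c8, c9}.
That is 5 commits.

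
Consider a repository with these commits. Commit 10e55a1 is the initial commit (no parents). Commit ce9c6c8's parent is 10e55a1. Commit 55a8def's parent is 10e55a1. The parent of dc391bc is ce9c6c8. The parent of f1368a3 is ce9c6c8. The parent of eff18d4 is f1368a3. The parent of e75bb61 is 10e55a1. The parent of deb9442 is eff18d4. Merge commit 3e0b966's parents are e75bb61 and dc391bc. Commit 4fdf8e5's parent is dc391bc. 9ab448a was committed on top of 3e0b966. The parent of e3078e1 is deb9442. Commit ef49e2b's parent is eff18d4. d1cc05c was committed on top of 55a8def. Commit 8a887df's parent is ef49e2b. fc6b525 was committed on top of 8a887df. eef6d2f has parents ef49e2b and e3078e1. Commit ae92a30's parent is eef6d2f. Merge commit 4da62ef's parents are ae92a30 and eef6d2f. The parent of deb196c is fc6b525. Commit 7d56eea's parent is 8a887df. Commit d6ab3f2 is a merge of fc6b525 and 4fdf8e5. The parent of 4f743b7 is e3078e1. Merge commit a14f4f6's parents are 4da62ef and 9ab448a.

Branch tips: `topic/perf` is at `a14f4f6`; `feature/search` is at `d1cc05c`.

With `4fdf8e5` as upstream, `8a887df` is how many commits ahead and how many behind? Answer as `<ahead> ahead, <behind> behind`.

Reachable from 8a887df: {10e55a1, 8a887df, ce9c6c8, ef49e2b, eff18d4, f1368a3}.
Reachable from 4fdf8e5: {10e55a1, 4fdf8e5, ce9c6c8, dc391bc}.
Only in 8a887df's history (ahead): {8a887df, ef49e2b, eff18d4, f1368a3} — 4.
Only in 4fdf8e5's history (behind): {4fdf8e5, dc391bc} — 2.

4 ahead, 2 behind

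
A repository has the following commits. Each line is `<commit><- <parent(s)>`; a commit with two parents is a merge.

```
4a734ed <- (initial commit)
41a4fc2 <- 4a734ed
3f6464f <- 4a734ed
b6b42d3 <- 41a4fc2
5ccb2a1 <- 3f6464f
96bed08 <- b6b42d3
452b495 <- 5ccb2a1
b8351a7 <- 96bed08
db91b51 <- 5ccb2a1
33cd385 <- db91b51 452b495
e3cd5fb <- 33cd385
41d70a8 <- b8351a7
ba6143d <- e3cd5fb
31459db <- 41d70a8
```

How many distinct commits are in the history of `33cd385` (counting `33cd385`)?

Walking parent pointers from 33cd385: reachable set = {33cd385, 3f6464f, 452b495, 4a734ed, 5ccb2a1, db91b51}.
That is 6 commits.

6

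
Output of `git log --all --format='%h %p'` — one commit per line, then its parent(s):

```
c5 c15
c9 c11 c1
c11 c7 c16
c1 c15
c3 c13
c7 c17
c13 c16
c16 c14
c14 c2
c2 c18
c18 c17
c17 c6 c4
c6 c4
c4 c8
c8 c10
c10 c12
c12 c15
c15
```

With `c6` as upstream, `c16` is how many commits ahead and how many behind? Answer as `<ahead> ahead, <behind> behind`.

Reachable from c16: {c10, c12, c14, c15, c16, c17, c18, c2, c4, c6, c8}.
Reachable from c6: {c10, c12, c15, c4, c6, c8}.
Only in c16's history (ahead): {c14, c16, c17, c18, c2} — 5.
Only in c6's history (behind): {} — 0.

5 ahead, 0 behind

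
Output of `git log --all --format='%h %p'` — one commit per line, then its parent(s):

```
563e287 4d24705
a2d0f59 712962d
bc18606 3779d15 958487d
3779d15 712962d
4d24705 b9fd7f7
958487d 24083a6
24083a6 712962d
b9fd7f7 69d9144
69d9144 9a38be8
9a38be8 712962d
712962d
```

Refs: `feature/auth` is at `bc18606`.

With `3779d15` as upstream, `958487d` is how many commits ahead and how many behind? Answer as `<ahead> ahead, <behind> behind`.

Reachable from 958487d: {24083a6, 712962d, 958487d}.
Reachable from 3779d15: {3779d15, 712962d}.
Only in 958487d's history (ahead): {24083a6, 958487d} — 2.
Only in 3779d15's history (behind): {3779d15} — 1.

2 ahead, 1 behind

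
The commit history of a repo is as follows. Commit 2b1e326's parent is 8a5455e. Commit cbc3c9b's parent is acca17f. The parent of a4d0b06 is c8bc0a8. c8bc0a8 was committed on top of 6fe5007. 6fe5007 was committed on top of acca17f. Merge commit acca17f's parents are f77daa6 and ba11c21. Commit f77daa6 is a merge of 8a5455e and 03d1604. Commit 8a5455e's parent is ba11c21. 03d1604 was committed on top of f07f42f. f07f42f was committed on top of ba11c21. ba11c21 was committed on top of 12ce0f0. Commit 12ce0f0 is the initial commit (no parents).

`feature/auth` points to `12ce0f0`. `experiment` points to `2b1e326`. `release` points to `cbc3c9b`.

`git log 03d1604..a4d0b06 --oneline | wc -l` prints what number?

Reachable from a4d0b06: {03d1604, 12ce0f0, 6fe5007, 8a5455e, a4d0b06, acca17f, ba11c21, c8bc0a8, f07f42f, f77daa6}.
Reachable from 03d1604: {03d1604, 12ce0f0, ba11c21, f07f42f}.
In a4d0b06's history but not 03d1604's: {6fe5007, 8a5455e, a4d0b06, acca17f, c8bc0a8, f77daa6} — 6 commits.

6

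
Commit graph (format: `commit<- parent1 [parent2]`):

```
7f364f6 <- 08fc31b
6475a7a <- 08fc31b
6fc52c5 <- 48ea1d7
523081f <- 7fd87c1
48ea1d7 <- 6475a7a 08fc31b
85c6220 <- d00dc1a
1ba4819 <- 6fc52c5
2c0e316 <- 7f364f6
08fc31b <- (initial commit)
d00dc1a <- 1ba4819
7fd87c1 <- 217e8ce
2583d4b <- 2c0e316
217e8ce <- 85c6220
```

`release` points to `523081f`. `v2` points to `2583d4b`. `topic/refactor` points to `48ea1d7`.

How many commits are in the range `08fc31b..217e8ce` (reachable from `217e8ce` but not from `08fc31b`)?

7

Reachable from 217e8ce: {08fc31b, 1ba4819, 217e8ce, 48ea1d7, 6475a7a, 6fc52c5, 85c6220, d00dc1a}.
Reachable from 08fc31b: {08fc31b}.
In 217e8ce's history but not 08fc31b's: {1ba4819, 217e8ce, 48ea1d7, 6475a7a, 6fc52c5, 85c6220, d00dc1a} — 7 commits.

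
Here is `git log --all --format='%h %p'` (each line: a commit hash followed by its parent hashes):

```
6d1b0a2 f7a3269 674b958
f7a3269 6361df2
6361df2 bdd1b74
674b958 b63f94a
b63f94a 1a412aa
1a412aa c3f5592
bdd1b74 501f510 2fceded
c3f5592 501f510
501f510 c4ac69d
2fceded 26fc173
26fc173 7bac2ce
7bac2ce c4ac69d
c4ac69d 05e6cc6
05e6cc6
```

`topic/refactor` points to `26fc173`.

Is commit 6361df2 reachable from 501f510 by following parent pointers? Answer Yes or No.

Ancestors of 501f510: {05e6cc6, 501f510, c4ac69d}.
6361df2 is not in that set, so it is not an ancestor of 501f510.

No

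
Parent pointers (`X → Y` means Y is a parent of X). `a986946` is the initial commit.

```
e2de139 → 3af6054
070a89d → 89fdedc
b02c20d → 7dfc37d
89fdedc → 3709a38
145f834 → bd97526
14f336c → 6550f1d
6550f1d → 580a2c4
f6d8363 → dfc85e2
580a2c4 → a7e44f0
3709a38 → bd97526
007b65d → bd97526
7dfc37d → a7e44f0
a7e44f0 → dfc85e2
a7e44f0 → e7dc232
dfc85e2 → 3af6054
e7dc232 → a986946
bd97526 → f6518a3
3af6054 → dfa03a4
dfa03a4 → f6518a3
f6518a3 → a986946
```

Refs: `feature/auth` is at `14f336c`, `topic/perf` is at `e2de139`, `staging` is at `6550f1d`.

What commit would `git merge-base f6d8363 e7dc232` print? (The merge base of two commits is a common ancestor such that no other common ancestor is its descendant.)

Ancestors of f6d8363: {3af6054, a986946, dfa03a4, dfc85e2, f6518a3, f6d8363}.
Ancestors of e7dc232: {a986946, e7dc232}.
Common ancestors: {a986946}.
The only common ancestor is a986946, so it is the merge base.

a986946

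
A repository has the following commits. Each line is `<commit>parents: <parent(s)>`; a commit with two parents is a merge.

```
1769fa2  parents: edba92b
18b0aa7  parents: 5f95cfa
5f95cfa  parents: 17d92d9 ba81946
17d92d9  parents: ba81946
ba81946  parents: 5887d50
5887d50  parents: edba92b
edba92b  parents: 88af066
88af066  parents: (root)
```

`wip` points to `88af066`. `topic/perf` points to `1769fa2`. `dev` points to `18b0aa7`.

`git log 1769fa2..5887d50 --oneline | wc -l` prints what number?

Reachable from 5887d50: {5887d50, 88af066, edba92b}.
Reachable from 1769fa2: {1769fa2, 88af066, edba92b}.
In 5887d50's history but not 1769fa2's: {5887d50} — 1 commit.

1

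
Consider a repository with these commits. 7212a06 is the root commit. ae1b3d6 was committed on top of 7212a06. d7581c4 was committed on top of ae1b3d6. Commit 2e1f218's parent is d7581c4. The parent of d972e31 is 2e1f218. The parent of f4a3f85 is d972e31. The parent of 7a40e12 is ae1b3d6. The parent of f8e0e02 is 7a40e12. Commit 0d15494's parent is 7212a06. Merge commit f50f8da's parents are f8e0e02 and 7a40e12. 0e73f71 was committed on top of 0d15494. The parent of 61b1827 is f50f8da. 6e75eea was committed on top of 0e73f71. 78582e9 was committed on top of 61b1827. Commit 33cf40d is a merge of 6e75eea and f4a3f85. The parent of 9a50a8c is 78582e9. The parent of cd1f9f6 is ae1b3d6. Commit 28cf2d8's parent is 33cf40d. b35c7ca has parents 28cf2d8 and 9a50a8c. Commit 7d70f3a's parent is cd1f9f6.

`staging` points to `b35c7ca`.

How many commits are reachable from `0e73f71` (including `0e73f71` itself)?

3

Walking parent pointers from 0e73f71: reachable set = {0d15494, 0e73f71, 7212a06}.
That is 3 commits.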